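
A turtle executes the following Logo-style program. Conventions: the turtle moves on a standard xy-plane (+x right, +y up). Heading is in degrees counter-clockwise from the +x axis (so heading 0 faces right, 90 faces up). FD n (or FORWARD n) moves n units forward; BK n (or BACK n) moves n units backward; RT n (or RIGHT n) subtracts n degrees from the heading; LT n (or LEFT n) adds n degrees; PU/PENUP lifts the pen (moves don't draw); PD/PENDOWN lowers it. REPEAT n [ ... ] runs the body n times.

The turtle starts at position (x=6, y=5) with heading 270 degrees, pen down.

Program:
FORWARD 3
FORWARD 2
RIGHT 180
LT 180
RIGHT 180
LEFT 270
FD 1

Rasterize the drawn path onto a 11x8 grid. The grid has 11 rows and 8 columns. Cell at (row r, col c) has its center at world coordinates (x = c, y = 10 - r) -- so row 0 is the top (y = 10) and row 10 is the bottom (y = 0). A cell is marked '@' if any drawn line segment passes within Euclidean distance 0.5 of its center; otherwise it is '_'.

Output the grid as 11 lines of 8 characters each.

Segment 0: (6,5) -> (6,2)
Segment 1: (6,2) -> (6,0)
Segment 2: (6,0) -> (7,-0)

Answer: ________
________
________
________
________
______@_
______@_
______@_
______@_
______@_
______@@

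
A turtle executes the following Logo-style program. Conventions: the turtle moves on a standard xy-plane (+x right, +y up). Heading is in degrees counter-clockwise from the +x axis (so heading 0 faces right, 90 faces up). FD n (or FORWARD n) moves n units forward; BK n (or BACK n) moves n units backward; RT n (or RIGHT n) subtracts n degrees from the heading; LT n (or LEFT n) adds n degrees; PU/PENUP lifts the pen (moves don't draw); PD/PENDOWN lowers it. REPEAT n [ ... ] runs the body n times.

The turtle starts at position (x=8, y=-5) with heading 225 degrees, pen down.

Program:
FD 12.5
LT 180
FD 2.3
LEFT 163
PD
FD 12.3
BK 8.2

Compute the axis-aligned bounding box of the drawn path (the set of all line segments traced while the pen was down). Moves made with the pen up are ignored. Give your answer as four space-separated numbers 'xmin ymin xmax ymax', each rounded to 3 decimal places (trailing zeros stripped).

Executing turtle program step by step:
Start: pos=(8,-5), heading=225, pen down
FD 12.5: (8,-5) -> (-0.839,-13.839) [heading=225, draw]
LT 180: heading 225 -> 45
FD 2.3: (-0.839,-13.839) -> (0.788,-12.212) [heading=45, draw]
LT 163: heading 45 -> 208
PD: pen down
FD 12.3: (0.788,-12.212) -> (-10.073,-17.987) [heading=208, draw]
BK 8.2: (-10.073,-17.987) -> (-2.833,-14.137) [heading=208, draw]
Final: pos=(-2.833,-14.137), heading=208, 4 segment(s) drawn

Segment endpoints: x in {-10.073, -2.833, -0.839, 0.788, 8}, y in {-17.987, -14.137, -13.839, -12.212, -5}
xmin=-10.073, ymin=-17.987, xmax=8, ymax=-5

Answer: -10.073 -17.987 8 -5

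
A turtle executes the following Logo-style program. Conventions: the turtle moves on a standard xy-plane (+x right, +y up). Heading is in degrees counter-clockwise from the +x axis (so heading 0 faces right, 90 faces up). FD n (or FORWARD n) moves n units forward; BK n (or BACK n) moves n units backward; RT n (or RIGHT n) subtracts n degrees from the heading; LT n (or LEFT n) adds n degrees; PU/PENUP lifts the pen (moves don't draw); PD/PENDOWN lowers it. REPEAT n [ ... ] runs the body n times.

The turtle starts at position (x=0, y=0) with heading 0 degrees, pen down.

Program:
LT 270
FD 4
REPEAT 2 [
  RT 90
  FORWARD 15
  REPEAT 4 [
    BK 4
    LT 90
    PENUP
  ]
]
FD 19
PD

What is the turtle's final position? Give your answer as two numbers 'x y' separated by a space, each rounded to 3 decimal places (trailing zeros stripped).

Executing turtle program step by step:
Start: pos=(0,0), heading=0, pen down
LT 270: heading 0 -> 270
FD 4: (0,0) -> (0,-4) [heading=270, draw]
REPEAT 2 [
  -- iteration 1/2 --
  RT 90: heading 270 -> 180
  FD 15: (0,-4) -> (-15,-4) [heading=180, draw]
  REPEAT 4 [
    -- iteration 1/4 --
    BK 4: (-15,-4) -> (-11,-4) [heading=180, draw]
    LT 90: heading 180 -> 270
    PU: pen up
    -- iteration 2/4 --
    BK 4: (-11,-4) -> (-11,0) [heading=270, move]
    LT 90: heading 270 -> 0
    PU: pen up
    -- iteration 3/4 --
    BK 4: (-11,0) -> (-15,0) [heading=0, move]
    LT 90: heading 0 -> 90
    PU: pen up
    -- iteration 4/4 --
    BK 4: (-15,0) -> (-15,-4) [heading=90, move]
    LT 90: heading 90 -> 180
    PU: pen up
  ]
  -- iteration 2/2 --
  RT 90: heading 180 -> 90
  FD 15: (-15,-4) -> (-15,11) [heading=90, move]
  REPEAT 4 [
    -- iteration 1/4 --
    BK 4: (-15,11) -> (-15,7) [heading=90, move]
    LT 90: heading 90 -> 180
    PU: pen up
    -- iteration 2/4 --
    BK 4: (-15,7) -> (-11,7) [heading=180, move]
    LT 90: heading 180 -> 270
    PU: pen up
    -- iteration 3/4 --
    BK 4: (-11,7) -> (-11,11) [heading=270, move]
    LT 90: heading 270 -> 0
    PU: pen up
    -- iteration 4/4 --
    BK 4: (-11,11) -> (-15,11) [heading=0, move]
    LT 90: heading 0 -> 90
    PU: pen up
  ]
]
FD 19: (-15,11) -> (-15,30) [heading=90, move]
PD: pen down
Final: pos=(-15,30), heading=90, 3 segment(s) drawn

Answer: -15 30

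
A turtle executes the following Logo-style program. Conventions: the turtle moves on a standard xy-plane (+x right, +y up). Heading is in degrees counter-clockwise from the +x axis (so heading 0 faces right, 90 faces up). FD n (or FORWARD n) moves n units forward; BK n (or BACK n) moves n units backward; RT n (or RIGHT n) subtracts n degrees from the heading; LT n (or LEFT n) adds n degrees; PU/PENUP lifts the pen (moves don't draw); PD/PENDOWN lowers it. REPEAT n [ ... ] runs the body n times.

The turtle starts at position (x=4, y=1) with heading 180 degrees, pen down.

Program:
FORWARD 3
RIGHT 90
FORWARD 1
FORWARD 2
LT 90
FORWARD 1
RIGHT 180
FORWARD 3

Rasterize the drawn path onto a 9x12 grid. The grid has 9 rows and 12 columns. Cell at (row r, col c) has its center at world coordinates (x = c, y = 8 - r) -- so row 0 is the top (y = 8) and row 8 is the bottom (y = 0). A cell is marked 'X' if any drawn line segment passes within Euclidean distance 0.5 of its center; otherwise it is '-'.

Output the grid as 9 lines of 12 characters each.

Segment 0: (4,1) -> (1,1)
Segment 1: (1,1) -> (1,2)
Segment 2: (1,2) -> (1,4)
Segment 3: (1,4) -> (0,4)
Segment 4: (0,4) -> (3,4)

Answer: ------------
------------
------------
------------
XXXX--------
-X----------
-X----------
-XXXX-------
------------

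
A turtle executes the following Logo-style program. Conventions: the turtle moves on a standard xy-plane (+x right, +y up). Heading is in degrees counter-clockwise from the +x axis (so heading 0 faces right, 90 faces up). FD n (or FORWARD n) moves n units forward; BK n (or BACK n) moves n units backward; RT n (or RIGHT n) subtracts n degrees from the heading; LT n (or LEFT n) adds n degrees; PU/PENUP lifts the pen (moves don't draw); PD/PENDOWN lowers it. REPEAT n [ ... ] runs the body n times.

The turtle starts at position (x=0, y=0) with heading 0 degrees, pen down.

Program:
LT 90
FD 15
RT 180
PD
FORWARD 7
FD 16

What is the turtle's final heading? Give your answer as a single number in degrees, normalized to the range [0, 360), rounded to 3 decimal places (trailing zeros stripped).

Executing turtle program step by step:
Start: pos=(0,0), heading=0, pen down
LT 90: heading 0 -> 90
FD 15: (0,0) -> (0,15) [heading=90, draw]
RT 180: heading 90 -> 270
PD: pen down
FD 7: (0,15) -> (0,8) [heading=270, draw]
FD 16: (0,8) -> (0,-8) [heading=270, draw]
Final: pos=(0,-8), heading=270, 3 segment(s) drawn

Answer: 270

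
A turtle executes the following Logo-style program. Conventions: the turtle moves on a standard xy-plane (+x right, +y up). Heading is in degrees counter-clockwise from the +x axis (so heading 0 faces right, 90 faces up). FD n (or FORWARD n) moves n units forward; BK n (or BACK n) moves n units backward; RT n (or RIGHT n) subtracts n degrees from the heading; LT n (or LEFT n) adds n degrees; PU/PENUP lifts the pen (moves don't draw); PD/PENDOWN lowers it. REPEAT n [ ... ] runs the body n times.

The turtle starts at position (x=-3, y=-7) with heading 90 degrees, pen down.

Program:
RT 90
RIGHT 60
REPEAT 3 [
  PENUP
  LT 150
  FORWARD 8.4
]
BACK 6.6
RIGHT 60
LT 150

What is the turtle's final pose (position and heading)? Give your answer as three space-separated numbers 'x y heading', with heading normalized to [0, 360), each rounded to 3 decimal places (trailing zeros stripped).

Executing turtle program step by step:
Start: pos=(-3,-7), heading=90, pen down
RT 90: heading 90 -> 0
RT 60: heading 0 -> 300
REPEAT 3 [
  -- iteration 1/3 --
  PU: pen up
  LT 150: heading 300 -> 90
  FD 8.4: (-3,-7) -> (-3,1.4) [heading=90, move]
  -- iteration 2/3 --
  PU: pen up
  LT 150: heading 90 -> 240
  FD 8.4: (-3,1.4) -> (-7.2,-5.875) [heading=240, move]
  -- iteration 3/3 --
  PU: pen up
  LT 150: heading 240 -> 30
  FD 8.4: (-7.2,-5.875) -> (0.075,-1.675) [heading=30, move]
]
BK 6.6: (0.075,-1.675) -> (-5.641,-4.975) [heading=30, move]
RT 60: heading 30 -> 330
LT 150: heading 330 -> 120
Final: pos=(-5.641,-4.975), heading=120, 0 segment(s) drawn

Answer: -5.641 -4.975 120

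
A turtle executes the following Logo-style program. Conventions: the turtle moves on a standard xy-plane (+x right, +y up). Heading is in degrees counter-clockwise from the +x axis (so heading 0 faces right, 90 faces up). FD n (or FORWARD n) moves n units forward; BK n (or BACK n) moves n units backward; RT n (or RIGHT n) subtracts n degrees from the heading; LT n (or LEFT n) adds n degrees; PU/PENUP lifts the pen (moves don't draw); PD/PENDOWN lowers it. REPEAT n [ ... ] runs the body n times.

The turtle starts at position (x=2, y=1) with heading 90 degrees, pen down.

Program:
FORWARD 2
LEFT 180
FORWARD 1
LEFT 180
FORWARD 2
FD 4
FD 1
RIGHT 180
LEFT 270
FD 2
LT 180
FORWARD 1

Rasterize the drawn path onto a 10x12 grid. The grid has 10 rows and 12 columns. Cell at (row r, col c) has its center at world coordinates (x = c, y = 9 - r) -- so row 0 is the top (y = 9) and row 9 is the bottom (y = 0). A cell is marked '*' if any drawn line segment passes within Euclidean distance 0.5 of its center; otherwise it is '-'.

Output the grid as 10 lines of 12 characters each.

Answer: ***---------
--*---------
--*---------
--*---------
--*---------
--*---------
--*---------
--*---------
--*---------
------------

Derivation:
Segment 0: (2,1) -> (2,3)
Segment 1: (2,3) -> (2,2)
Segment 2: (2,2) -> (2,4)
Segment 3: (2,4) -> (2,8)
Segment 4: (2,8) -> (2,9)
Segment 5: (2,9) -> (0,9)
Segment 6: (0,9) -> (1,9)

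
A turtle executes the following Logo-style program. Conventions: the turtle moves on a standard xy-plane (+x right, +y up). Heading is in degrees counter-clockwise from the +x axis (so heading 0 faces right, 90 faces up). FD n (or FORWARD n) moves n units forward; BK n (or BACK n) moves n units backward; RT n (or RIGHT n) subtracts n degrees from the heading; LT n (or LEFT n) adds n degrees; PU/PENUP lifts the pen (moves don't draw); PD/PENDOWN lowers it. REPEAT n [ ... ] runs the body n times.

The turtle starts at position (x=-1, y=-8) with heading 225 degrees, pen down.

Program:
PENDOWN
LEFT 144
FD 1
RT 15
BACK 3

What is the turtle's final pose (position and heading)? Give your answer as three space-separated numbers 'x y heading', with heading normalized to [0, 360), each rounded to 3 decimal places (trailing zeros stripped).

Answer: -2.996 -7.53 354

Derivation:
Executing turtle program step by step:
Start: pos=(-1,-8), heading=225, pen down
PD: pen down
LT 144: heading 225 -> 9
FD 1: (-1,-8) -> (-0.012,-7.844) [heading=9, draw]
RT 15: heading 9 -> 354
BK 3: (-0.012,-7.844) -> (-2.996,-7.53) [heading=354, draw]
Final: pos=(-2.996,-7.53), heading=354, 2 segment(s) drawn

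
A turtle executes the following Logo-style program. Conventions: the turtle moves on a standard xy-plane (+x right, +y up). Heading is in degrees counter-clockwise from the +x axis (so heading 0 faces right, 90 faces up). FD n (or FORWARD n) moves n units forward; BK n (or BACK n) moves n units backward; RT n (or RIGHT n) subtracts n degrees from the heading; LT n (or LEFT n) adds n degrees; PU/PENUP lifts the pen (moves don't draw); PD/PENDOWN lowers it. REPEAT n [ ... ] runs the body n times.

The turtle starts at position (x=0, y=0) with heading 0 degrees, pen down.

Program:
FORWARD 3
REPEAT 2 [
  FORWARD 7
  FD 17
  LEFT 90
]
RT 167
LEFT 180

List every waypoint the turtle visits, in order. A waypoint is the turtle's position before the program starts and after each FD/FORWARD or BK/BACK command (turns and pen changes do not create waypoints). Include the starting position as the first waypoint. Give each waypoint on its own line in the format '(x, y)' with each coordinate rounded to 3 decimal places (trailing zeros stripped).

Executing turtle program step by step:
Start: pos=(0,0), heading=0, pen down
FD 3: (0,0) -> (3,0) [heading=0, draw]
REPEAT 2 [
  -- iteration 1/2 --
  FD 7: (3,0) -> (10,0) [heading=0, draw]
  FD 17: (10,0) -> (27,0) [heading=0, draw]
  LT 90: heading 0 -> 90
  -- iteration 2/2 --
  FD 7: (27,0) -> (27,7) [heading=90, draw]
  FD 17: (27,7) -> (27,24) [heading=90, draw]
  LT 90: heading 90 -> 180
]
RT 167: heading 180 -> 13
LT 180: heading 13 -> 193
Final: pos=(27,24), heading=193, 5 segment(s) drawn
Waypoints (6 total):
(0, 0)
(3, 0)
(10, 0)
(27, 0)
(27, 7)
(27, 24)

Answer: (0, 0)
(3, 0)
(10, 0)
(27, 0)
(27, 7)
(27, 24)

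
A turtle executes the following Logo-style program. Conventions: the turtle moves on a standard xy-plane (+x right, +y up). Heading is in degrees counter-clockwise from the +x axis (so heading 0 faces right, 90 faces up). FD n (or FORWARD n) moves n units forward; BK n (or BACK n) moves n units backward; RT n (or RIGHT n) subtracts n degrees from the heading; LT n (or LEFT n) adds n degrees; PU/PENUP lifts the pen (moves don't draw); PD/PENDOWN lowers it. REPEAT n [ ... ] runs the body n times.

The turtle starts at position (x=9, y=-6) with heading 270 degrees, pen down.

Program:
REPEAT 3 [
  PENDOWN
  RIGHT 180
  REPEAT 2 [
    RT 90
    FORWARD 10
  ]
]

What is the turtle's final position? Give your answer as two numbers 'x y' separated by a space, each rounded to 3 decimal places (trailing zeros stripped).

Executing turtle program step by step:
Start: pos=(9,-6), heading=270, pen down
REPEAT 3 [
  -- iteration 1/3 --
  PD: pen down
  RT 180: heading 270 -> 90
  REPEAT 2 [
    -- iteration 1/2 --
    RT 90: heading 90 -> 0
    FD 10: (9,-6) -> (19,-6) [heading=0, draw]
    -- iteration 2/2 --
    RT 90: heading 0 -> 270
    FD 10: (19,-6) -> (19,-16) [heading=270, draw]
  ]
  -- iteration 2/3 --
  PD: pen down
  RT 180: heading 270 -> 90
  REPEAT 2 [
    -- iteration 1/2 --
    RT 90: heading 90 -> 0
    FD 10: (19,-16) -> (29,-16) [heading=0, draw]
    -- iteration 2/2 --
    RT 90: heading 0 -> 270
    FD 10: (29,-16) -> (29,-26) [heading=270, draw]
  ]
  -- iteration 3/3 --
  PD: pen down
  RT 180: heading 270 -> 90
  REPEAT 2 [
    -- iteration 1/2 --
    RT 90: heading 90 -> 0
    FD 10: (29,-26) -> (39,-26) [heading=0, draw]
    -- iteration 2/2 --
    RT 90: heading 0 -> 270
    FD 10: (39,-26) -> (39,-36) [heading=270, draw]
  ]
]
Final: pos=(39,-36), heading=270, 6 segment(s) drawn

Answer: 39 -36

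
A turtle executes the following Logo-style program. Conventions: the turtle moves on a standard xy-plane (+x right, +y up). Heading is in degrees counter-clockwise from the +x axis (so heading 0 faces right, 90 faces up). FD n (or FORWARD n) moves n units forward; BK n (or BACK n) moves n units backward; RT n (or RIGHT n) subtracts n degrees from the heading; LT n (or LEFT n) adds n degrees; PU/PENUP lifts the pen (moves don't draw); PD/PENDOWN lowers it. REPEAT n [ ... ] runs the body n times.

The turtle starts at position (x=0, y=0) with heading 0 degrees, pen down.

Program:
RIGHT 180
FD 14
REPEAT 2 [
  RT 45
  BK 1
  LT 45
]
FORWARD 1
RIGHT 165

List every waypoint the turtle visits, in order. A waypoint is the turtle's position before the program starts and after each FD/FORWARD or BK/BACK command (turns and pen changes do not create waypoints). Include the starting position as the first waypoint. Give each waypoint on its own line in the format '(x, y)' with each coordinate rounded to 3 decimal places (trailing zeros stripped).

Answer: (0, 0)
(-14, 0)
(-13.293, -0.707)
(-12.586, -1.414)
(-13.586, -1.414)

Derivation:
Executing turtle program step by step:
Start: pos=(0,0), heading=0, pen down
RT 180: heading 0 -> 180
FD 14: (0,0) -> (-14,0) [heading=180, draw]
REPEAT 2 [
  -- iteration 1/2 --
  RT 45: heading 180 -> 135
  BK 1: (-14,0) -> (-13.293,-0.707) [heading=135, draw]
  LT 45: heading 135 -> 180
  -- iteration 2/2 --
  RT 45: heading 180 -> 135
  BK 1: (-13.293,-0.707) -> (-12.586,-1.414) [heading=135, draw]
  LT 45: heading 135 -> 180
]
FD 1: (-12.586,-1.414) -> (-13.586,-1.414) [heading=180, draw]
RT 165: heading 180 -> 15
Final: pos=(-13.586,-1.414), heading=15, 4 segment(s) drawn
Waypoints (5 total):
(0, 0)
(-14, 0)
(-13.293, -0.707)
(-12.586, -1.414)
(-13.586, -1.414)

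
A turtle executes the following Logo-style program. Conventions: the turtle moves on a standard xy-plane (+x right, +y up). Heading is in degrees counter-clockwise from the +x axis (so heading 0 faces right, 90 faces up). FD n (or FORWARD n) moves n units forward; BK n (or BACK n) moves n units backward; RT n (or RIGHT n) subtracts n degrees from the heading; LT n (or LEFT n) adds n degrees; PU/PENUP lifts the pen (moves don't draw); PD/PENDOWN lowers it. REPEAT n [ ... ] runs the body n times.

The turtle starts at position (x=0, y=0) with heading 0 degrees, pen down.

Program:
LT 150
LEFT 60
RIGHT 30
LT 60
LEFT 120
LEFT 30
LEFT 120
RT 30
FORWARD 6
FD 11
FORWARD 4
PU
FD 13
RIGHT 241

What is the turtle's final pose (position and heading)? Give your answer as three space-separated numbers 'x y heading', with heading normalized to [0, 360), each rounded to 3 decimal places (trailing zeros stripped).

Executing turtle program step by step:
Start: pos=(0,0), heading=0, pen down
LT 150: heading 0 -> 150
LT 60: heading 150 -> 210
RT 30: heading 210 -> 180
LT 60: heading 180 -> 240
LT 120: heading 240 -> 0
LT 30: heading 0 -> 30
LT 120: heading 30 -> 150
RT 30: heading 150 -> 120
FD 6: (0,0) -> (-3,5.196) [heading=120, draw]
FD 11: (-3,5.196) -> (-8.5,14.722) [heading=120, draw]
FD 4: (-8.5,14.722) -> (-10.5,18.187) [heading=120, draw]
PU: pen up
FD 13: (-10.5,18.187) -> (-17,29.445) [heading=120, move]
RT 241: heading 120 -> 239
Final: pos=(-17,29.445), heading=239, 3 segment(s) drawn

Answer: -17 29.445 239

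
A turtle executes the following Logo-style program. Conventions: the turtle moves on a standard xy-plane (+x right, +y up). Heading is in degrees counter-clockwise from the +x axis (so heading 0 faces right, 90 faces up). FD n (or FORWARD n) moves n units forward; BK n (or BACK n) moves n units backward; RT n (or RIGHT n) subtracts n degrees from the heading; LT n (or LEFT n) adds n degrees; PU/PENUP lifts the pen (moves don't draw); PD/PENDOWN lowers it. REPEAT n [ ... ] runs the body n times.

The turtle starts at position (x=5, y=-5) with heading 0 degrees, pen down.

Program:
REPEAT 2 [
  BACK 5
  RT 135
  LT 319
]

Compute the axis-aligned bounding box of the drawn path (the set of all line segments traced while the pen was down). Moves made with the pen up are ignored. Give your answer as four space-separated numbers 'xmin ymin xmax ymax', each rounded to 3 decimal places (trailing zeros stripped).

Executing turtle program step by step:
Start: pos=(5,-5), heading=0, pen down
REPEAT 2 [
  -- iteration 1/2 --
  BK 5: (5,-5) -> (0,-5) [heading=0, draw]
  RT 135: heading 0 -> 225
  LT 319: heading 225 -> 184
  -- iteration 2/2 --
  BK 5: (0,-5) -> (4.988,-4.651) [heading=184, draw]
  RT 135: heading 184 -> 49
  LT 319: heading 49 -> 8
]
Final: pos=(4.988,-4.651), heading=8, 2 segment(s) drawn

Segment endpoints: x in {0, 4.988, 5}, y in {-5, -4.651}
xmin=0, ymin=-5, xmax=5, ymax=-4.651

Answer: 0 -5 5 -4.651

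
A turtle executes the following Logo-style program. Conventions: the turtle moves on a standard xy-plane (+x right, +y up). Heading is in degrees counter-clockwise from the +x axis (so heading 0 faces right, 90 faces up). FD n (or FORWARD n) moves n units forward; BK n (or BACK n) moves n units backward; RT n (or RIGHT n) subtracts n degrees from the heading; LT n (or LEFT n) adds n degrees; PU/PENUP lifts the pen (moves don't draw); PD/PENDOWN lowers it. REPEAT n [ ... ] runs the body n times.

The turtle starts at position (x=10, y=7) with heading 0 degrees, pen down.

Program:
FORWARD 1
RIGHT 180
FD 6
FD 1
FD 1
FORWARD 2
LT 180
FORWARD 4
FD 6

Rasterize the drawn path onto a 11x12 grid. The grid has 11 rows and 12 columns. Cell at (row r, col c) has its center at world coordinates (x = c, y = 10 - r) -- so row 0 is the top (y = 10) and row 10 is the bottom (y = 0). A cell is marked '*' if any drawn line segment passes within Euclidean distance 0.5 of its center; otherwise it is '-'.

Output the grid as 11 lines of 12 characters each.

Answer: ------------
------------
------------
-***********
------------
------------
------------
------------
------------
------------
------------

Derivation:
Segment 0: (10,7) -> (11,7)
Segment 1: (11,7) -> (5,7)
Segment 2: (5,7) -> (4,7)
Segment 3: (4,7) -> (3,7)
Segment 4: (3,7) -> (1,7)
Segment 5: (1,7) -> (5,7)
Segment 6: (5,7) -> (11,7)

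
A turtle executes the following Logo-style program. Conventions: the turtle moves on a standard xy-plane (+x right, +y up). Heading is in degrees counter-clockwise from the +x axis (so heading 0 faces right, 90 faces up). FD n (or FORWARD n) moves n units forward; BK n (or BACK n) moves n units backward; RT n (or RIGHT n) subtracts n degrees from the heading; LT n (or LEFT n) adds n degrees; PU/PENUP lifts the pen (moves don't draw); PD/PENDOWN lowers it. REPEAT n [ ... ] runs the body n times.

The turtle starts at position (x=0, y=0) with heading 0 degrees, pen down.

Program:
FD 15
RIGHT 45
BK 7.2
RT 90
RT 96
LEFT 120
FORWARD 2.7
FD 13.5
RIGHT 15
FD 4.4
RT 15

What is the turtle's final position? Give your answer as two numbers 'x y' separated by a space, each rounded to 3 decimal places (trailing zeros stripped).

Answer: 1.517 -13.593

Derivation:
Executing turtle program step by step:
Start: pos=(0,0), heading=0, pen down
FD 15: (0,0) -> (15,0) [heading=0, draw]
RT 45: heading 0 -> 315
BK 7.2: (15,0) -> (9.909,5.091) [heading=315, draw]
RT 90: heading 315 -> 225
RT 96: heading 225 -> 129
LT 120: heading 129 -> 249
FD 2.7: (9.909,5.091) -> (8.941,2.571) [heading=249, draw]
FD 13.5: (8.941,2.571) -> (4.103,-10.033) [heading=249, draw]
RT 15: heading 249 -> 234
FD 4.4: (4.103,-10.033) -> (1.517,-13.593) [heading=234, draw]
RT 15: heading 234 -> 219
Final: pos=(1.517,-13.593), heading=219, 5 segment(s) drawn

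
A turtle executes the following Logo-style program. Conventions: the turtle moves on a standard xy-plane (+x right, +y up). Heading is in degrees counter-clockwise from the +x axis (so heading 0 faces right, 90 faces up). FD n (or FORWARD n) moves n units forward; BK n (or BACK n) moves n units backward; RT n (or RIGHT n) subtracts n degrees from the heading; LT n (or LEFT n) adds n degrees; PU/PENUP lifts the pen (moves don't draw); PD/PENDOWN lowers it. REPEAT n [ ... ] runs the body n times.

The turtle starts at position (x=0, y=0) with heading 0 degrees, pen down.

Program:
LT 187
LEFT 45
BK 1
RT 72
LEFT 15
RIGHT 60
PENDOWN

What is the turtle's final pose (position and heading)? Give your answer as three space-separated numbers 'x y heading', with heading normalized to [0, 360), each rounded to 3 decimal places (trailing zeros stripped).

Executing turtle program step by step:
Start: pos=(0,0), heading=0, pen down
LT 187: heading 0 -> 187
LT 45: heading 187 -> 232
BK 1: (0,0) -> (0.616,0.788) [heading=232, draw]
RT 72: heading 232 -> 160
LT 15: heading 160 -> 175
RT 60: heading 175 -> 115
PD: pen down
Final: pos=(0.616,0.788), heading=115, 1 segment(s) drawn

Answer: 0.616 0.788 115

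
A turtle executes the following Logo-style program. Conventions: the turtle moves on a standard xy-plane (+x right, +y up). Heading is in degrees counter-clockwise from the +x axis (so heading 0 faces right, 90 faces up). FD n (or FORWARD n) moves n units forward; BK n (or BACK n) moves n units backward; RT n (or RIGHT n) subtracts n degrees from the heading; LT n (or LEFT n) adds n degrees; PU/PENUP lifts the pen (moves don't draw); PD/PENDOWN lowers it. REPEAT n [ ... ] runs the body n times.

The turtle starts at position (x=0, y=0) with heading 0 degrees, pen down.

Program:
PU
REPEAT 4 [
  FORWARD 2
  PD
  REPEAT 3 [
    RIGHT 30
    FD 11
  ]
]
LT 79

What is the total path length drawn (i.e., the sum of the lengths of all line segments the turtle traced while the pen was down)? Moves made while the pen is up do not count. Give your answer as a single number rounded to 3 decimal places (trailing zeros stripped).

Answer: 138

Derivation:
Executing turtle program step by step:
Start: pos=(0,0), heading=0, pen down
PU: pen up
REPEAT 4 [
  -- iteration 1/4 --
  FD 2: (0,0) -> (2,0) [heading=0, move]
  PD: pen down
  REPEAT 3 [
    -- iteration 1/3 --
    RT 30: heading 0 -> 330
    FD 11: (2,0) -> (11.526,-5.5) [heading=330, draw]
    -- iteration 2/3 --
    RT 30: heading 330 -> 300
    FD 11: (11.526,-5.5) -> (17.026,-15.026) [heading=300, draw]
    -- iteration 3/3 --
    RT 30: heading 300 -> 270
    FD 11: (17.026,-15.026) -> (17.026,-26.026) [heading=270, draw]
  ]
  -- iteration 2/4 --
  FD 2: (17.026,-26.026) -> (17.026,-28.026) [heading=270, draw]
  PD: pen down
  REPEAT 3 [
    -- iteration 1/3 --
    RT 30: heading 270 -> 240
    FD 11: (17.026,-28.026) -> (11.526,-37.553) [heading=240, draw]
    -- iteration 2/3 --
    RT 30: heading 240 -> 210
    FD 11: (11.526,-37.553) -> (2,-43.053) [heading=210, draw]
    -- iteration 3/3 --
    RT 30: heading 210 -> 180
    FD 11: (2,-43.053) -> (-9,-43.053) [heading=180, draw]
  ]
  -- iteration 3/4 --
  FD 2: (-9,-43.053) -> (-11,-43.053) [heading=180, draw]
  PD: pen down
  REPEAT 3 [
    -- iteration 1/3 --
    RT 30: heading 180 -> 150
    FD 11: (-11,-43.053) -> (-20.526,-37.553) [heading=150, draw]
    -- iteration 2/3 --
    RT 30: heading 150 -> 120
    FD 11: (-20.526,-37.553) -> (-26.026,-28.026) [heading=120, draw]
    -- iteration 3/3 --
    RT 30: heading 120 -> 90
    FD 11: (-26.026,-28.026) -> (-26.026,-17.026) [heading=90, draw]
  ]
  -- iteration 4/4 --
  FD 2: (-26.026,-17.026) -> (-26.026,-15.026) [heading=90, draw]
  PD: pen down
  REPEAT 3 [
    -- iteration 1/3 --
    RT 30: heading 90 -> 60
    FD 11: (-26.026,-15.026) -> (-20.526,-5.5) [heading=60, draw]
    -- iteration 2/3 --
    RT 30: heading 60 -> 30
    FD 11: (-20.526,-5.5) -> (-11,0) [heading=30, draw]
    -- iteration 3/3 --
    RT 30: heading 30 -> 0
    FD 11: (-11,0) -> (0,0) [heading=0, draw]
  ]
]
LT 79: heading 0 -> 79
Final: pos=(0,0), heading=79, 15 segment(s) drawn

Segment lengths:
  seg 1: (2,0) -> (11.526,-5.5), length = 11
  seg 2: (11.526,-5.5) -> (17.026,-15.026), length = 11
  seg 3: (17.026,-15.026) -> (17.026,-26.026), length = 11
  seg 4: (17.026,-26.026) -> (17.026,-28.026), length = 2
  seg 5: (17.026,-28.026) -> (11.526,-37.553), length = 11
  seg 6: (11.526,-37.553) -> (2,-43.053), length = 11
  seg 7: (2,-43.053) -> (-9,-43.053), length = 11
  seg 8: (-9,-43.053) -> (-11,-43.053), length = 2
  seg 9: (-11,-43.053) -> (-20.526,-37.553), length = 11
  seg 10: (-20.526,-37.553) -> (-26.026,-28.026), length = 11
  seg 11: (-26.026,-28.026) -> (-26.026,-17.026), length = 11
  seg 12: (-26.026,-17.026) -> (-26.026,-15.026), length = 2
  seg 13: (-26.026,-15.026) -> (-20.526,-5.5), length = 11
  seg 14: (-20.526,-5.5) -> (-11,0), length = 11
  seg 15: (-11,0) -> (0,0), length = 11
Total = 138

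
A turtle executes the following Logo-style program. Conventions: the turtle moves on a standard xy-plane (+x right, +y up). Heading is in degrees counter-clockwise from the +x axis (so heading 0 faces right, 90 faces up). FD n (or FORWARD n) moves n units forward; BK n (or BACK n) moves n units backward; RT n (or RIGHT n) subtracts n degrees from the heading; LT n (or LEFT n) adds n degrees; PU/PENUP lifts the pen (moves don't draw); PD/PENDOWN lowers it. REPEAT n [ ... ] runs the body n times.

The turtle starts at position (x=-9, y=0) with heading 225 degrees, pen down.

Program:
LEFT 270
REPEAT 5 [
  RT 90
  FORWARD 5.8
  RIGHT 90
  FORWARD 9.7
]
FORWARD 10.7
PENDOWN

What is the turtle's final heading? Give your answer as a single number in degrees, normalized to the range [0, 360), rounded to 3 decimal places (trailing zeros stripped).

Answer: 315

Derivation:
Executing turtle program step by step:
Start: pos=(-9,0), heading=225, pen down
LT 270: heading 225 -> 135
REPEAT 5 [
  -- iteration 1/5 --
  RT 90: heading 135 -> 45
  FD 5.8: (-9,0) -> (-4.899,4.101) [heading=45, draw]
  RT 90: heading 45 -> 315
  FD 9.7: (-4.899,4.101) -> (1.96,-2.758) [heading=315, draw]
  -- iteration 2/5 --
  RT 90: heading 315 -> 225
  FD 5.8: (1.96,-2.758) -> (-2.141,-6.859) [heading=225, draw]
  RT 90: heading 225 -> 135
  FD 9.7: (-2.141,-6.859) -> (-9,0) [heading=135, draw]
  -- iteration 3/5 --
  RT 90: heading 135 -> 45
  FD 5.8: (-9,0) -> (-4.899,4.101) [heading=45, draw]
  RT 90: heading 45 -> 315
  FD 9.7: (-4.899,4.101) -> (1.96,-2.758) [heading=315, draw]
  -- iteration 4/5 --
  RT 90: heading 315 -> 225
  FD 5.8: (1.96,-2.758) -> (-2.141,-6.859) [heading=225, draw]
  RT 90: heading 225 -> 135
  FD 9.7: (-2.141,-6.859) -> (-9,0) [heading=135, draw]
  -- iteration 5/5 --
  RT 90: heading 135 -> 45
  FD 5.8: (-9,0) -> (-4.899,4.101) [heading=45, draw]
  RT 90: heading 45 -> 315
  FD 9.7: (-4.899,4.101) -> (1.96,-2.758) [heading=315, draw]
]
FD 10.7: (1.96,-2.758) -> (9.526,-10.324) [heading=315, draw]
PD: pen down
Final: pos=(9.526,-10.324), heading=315, 11 segment(s) drawn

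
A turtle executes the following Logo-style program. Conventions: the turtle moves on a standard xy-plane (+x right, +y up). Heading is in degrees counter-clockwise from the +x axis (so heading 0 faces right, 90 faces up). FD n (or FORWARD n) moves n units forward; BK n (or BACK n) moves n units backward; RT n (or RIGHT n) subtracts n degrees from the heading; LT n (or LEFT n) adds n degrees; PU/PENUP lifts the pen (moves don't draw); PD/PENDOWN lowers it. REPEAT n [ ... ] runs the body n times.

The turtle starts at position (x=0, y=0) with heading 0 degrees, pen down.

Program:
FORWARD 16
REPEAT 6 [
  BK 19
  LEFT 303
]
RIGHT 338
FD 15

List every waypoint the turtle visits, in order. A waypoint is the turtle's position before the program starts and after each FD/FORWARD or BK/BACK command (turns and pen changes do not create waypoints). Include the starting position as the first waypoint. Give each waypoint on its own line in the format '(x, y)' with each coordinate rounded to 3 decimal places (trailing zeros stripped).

Answer: (0, 0)
(16, 0)
(-3, 0)
(-13.348, 15.935)
(-5.62, 33.292)
(13.146, 36.264)
(25.859, 22.145)
(20.942, 3.792)
(32.433, 13.434)

Derivation:
Executing turtle program step by step:
Start: pos=(0,0), heading=0, pen down
FD 16: (0,0) -> (16,0) [heading=0, draw]
REPEAT 6 [
  -- iteration 1/6 --
  BK 19: (16,0) -> (-3,0) [heading=0, draw]
  LT 303: heading 0 -> 303
  -- iteration 2/6 --
  BK 19: (-3,0) -> (-13.348,15.935) [heading=303, draw]
  LT 303: heading 303 -> 246
  -- iteration 3/6 --
  BK 19: (-13.348,15.935) -> (-5.62,33.292) [heading=246, draw]
  LT 303: heading 246 -> 189
  -- iteration 4/6 --
  BK 19: (-5.62,33.292) -> (13.146,36.264) [heading=189, draw]
  LT 303: heading 189 -> 132
  -- iteration 5/6 --
  BK 19: (13.146,36.264) -> (25.859,22.145) [heading=132, draw]
  LT 303: heading 132 -> 75
  -- iteration 6/6 --
  BK 19: (25.859,22.145) -> (20.942,3.792) [heading=75, draw]
  LT 303: heading 75 -> 18
]
RT 338: heading 18 -> 40
FD 15: (20.942,3.792) -> (32.433,13.434) [heading=40, draw]
Final: pos=(32.433,13.434), heading=40, 8 segment(s) drawn
Waypoints (9 total):
(0, 0)
(16, 0)
(-3, 0)
(-13.348, 15.935)
(-5.62, 33.292)
(13.146, 36.264)
(25.859, 22.145)
(20.942, 3.792)
(32.433, 13.434)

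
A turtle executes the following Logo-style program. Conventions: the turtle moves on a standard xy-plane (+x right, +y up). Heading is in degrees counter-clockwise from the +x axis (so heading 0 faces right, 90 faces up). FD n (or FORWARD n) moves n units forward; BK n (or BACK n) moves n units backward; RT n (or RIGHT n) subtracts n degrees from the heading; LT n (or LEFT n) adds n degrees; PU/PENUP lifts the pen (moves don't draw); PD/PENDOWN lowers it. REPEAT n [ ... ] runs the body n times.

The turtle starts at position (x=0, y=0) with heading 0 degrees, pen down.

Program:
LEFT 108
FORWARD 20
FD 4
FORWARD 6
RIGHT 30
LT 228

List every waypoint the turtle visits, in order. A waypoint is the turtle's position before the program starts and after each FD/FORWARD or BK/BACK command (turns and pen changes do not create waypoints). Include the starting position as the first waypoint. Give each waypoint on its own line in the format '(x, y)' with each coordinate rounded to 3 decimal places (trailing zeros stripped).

Executing turtle program step by step:
Start: pos=(0,0), heading=0, pen down
LT 108: heading 0 -> 108
FD 20: (0,0) -> (-6.18,19.021) [heading=108, draw]
FD 4: (-6.18,19.021) -> (-7.416,22.825) [heading=108, draw]
FD 6: (-7.416,22.825) -> (-9.271,28.532) [heading=108, draw]
RT 30: heading 108 -> 78
LT 228: heading 78 -> 306
Final: pos=(-9.271,28.532), heading=306, 3 segment(s) drawn
Waypoints (4 total):
(0, 0)
(-6.18, 19.021)
(-7.416, 22.825)
(-9.271, 28.532)

Answer: (0, 0)
(-6.18, 19.021)
(-7.416, 22.825)
(-9.271, 28.532)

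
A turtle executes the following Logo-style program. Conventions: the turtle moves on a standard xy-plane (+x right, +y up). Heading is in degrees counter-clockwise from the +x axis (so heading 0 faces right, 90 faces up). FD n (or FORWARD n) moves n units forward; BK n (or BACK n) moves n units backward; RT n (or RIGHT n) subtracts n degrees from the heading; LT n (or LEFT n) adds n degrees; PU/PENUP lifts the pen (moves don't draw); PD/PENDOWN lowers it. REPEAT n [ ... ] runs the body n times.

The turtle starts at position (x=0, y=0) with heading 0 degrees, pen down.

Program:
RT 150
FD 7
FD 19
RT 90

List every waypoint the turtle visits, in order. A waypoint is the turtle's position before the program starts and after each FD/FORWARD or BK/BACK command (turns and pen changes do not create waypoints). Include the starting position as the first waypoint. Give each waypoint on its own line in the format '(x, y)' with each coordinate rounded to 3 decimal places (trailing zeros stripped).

Answer: (0, 0)
(-6.062, -3.5)
(-22.517, -13)

Derivation:
Executing turtle program step by step:
Start: pos=(0,0), heading=0, pen down
RT 150: heading 0 -> 210
FD 7: (0,0) -> (-6.062,-3.5) [heading=210, draw]
FD 19: (-6.062,-3.5) -> (-22.517,-13) [heading=210, draw]
RT 90: heading 210 -> 120
Final: pos=(-22.517,-13), heading=120, 2 segment(s) drawn
Waypoints (3 total):
(0, 0)
(-6.062, -3.5)
(-22.517, -13)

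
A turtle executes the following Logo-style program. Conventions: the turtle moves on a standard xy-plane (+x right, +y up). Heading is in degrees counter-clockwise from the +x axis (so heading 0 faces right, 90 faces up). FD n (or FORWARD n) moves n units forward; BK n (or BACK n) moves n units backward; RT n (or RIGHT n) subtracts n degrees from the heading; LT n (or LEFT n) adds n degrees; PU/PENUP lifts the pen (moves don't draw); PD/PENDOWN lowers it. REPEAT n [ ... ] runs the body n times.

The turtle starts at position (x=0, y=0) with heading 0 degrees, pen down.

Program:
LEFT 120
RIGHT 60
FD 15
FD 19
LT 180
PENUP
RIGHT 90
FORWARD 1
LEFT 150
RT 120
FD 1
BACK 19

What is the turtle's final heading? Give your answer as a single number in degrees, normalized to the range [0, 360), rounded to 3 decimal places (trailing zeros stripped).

Answer: 180

Derivation:
Executing turtle program step by step:
Start: pos=(0,0), heading=0, pen down
LT 120: heading 0 -> 120
RT 60: heading 120 -> 60
FD 15: (0,0) -> (7.5,12.99) [heading=60, draw]
FD 19: (7.5,12.99) -> (17,29.445) [heading=60, draw]
LT 180: heading 60 -> 240
PU: pen up
RT 90: heading 240 -> 150
FD 1: (17,29.445) -> (16.134,29.945) [heading=150, move]
LT 150: heading 150 -> 300
RT 120: heading 300 -> 180
FD 1: (16.134,29.945) -> (15.134,29.945) [heading=180, move]
BK 19: (15.134,29.945) -> (34.134,29.945) [heading=180, move]
Final: pos=(34.134,29.945), heading=180, 2 segment(s) drawn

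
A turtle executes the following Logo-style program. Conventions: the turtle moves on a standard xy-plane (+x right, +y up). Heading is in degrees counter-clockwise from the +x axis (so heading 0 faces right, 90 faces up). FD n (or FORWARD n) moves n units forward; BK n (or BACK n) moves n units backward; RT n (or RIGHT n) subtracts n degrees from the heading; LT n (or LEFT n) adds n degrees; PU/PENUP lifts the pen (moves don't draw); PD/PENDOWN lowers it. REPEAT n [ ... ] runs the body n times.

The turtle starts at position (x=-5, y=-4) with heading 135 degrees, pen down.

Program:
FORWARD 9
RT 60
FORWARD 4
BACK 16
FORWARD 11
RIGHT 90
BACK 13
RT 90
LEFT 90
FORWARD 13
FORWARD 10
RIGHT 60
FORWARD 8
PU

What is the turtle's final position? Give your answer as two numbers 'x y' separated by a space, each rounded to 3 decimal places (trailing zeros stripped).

Answer: 0.107 -8.918

Derivation:
Executing turtle program step by step:
Start: pos=(-5,-4), heading=135, pen down
FD 9: (-5,-4) -> (-11.364,2.364) [heading=135, draw]
RT 60: heading 135 -> 75
FD 4: (-11.364,2.364) -> (-10.329,6.228) [heading=75, draw]
BK 16: (-10.329,6.228) -> (-14.47,-9.227) [heading=75, draw]
FD 11: (-14.47,-9.227) -> (-11.623,1.398) [heading=75, draw]
RT 90: heading 75 -> 345
BK 13: (-11.623,1.398) -> (-24.18,4.763) [heading=345, draw]
RT 90: heading 345 -> 255
LT 90: heading 255 -> 345
FD 13: (-24.18,4.763) -> (-11.623,1.398) [heading=345, draw]
FD 10: (-11.623,1.398) -> (-1.964,-1.19) [heading=345, draw]
RT 60: heading 345 -> 285
FD 8: (-1.964,-1.19) -> (0.107,-8.918) [heading=285, draw]
PU: pen up
Final: pos=(0.107,-8.918), heading=285, 8 segment(s) drawn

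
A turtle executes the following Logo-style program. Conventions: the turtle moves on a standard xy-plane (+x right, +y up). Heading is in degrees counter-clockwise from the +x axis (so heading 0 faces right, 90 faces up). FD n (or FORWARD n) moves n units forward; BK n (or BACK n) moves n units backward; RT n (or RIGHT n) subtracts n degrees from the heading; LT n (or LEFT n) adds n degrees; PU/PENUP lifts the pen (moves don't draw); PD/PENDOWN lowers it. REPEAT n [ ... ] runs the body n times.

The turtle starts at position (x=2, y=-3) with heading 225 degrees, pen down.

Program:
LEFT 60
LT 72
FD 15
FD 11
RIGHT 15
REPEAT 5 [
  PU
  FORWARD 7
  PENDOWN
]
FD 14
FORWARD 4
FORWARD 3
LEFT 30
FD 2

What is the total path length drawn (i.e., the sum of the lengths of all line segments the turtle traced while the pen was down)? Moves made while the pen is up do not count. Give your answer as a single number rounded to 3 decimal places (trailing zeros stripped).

Answer: 49

Derivation:
Executing turtle program step by step:
Start: pos=(2,-3), heading=225, pen down
LT 60: heading 225 -> 285
LT 72: heading 285 -> 357
FD 15: (2,-3) -> (16.979,-3.785) [heading=357, draw]
FD 11: (16.979,-3.785) -> (27.964,-4.361) [heading=357, draw]
RT 15: heading 357 -> 342
REPEAT 5 [
  -- iteration 1/5 --
  PU: pen up
  FD 7: (27.964,-4.361) -> (34.622,-6.524) [heading=342, move]
  PD: pen down
  -- iteration 2/5 --
  PU: pen up
  FD 7: (34.622,-6.524) -> (41.279,-8.687) [heading=342, move]
  PD: pen down
  -- iteration 3/5 --
  PU: pen up
  FD 7: (41.279,-8.687) -> (47.937,-10.85) [heading=342, move]
  PD: pen down
  -- iteration 4/5 --
  PU: pen up
  FD 7: (47.937,-10.85) -> (54.594,-13.013) [heading=342, move]
  PD: pen down
  -- iteration 5/5 --
  PU: pen up
  FD 7: (54.594,-13.013) -> (61.251,-15.176) [heading=342, move]
  PD: pen down
]
FD 14: (61.251,-15.176) -> (74.566,-19.503) [heading=342, draw]
FD 4: (74.566,-19.503) -> (78.37,-20.739) [heading=342, draw]
FD 3: (78.37,-20.739) -> (81.224,-21.666) [heading=342, draw]
LT 30: heading 342 -> 12
FD 2: (81.224,-21.666) -> (83.18,-21.25) [heading=12, draw]
Final: pos=(83.18,-21.25), heading=12, 6 segment(s) drawn

Segment lengths:
  seg 1: (2,-3) -> (16.979,-3.785), length = 15
  seg 2: (16.979,-3.785) -> (27.964,-4.361), length = 11
  seg 3: (61.251,-15.176) -> (74.566,-19.503), length = 14
  seg 4: (74.566,-19.503) -> (78.37,-20.739), length = 4
  seg 5: (78.37,-20.739) -> (81.224,-21.666), length = 3
  seg 6: (81.224,-21.666) -> (83.18,-21.25), length = 2
Total = 49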